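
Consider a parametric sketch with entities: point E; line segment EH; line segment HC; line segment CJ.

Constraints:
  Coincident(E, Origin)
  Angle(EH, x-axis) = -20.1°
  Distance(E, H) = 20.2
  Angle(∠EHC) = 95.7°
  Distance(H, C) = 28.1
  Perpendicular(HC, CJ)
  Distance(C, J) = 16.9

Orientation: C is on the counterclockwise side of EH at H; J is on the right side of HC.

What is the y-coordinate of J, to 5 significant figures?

11.002

∠EHC = 95.7°, so HC runs at -20.1° + (180° − 95.7°) = 64.200° from the x-axis; with |HC| = 28.1, C = H + 28.1·(cos 64.200°, sin 64.200°) = (31.200, 18.357). The perpendicularity gives CJ at right angles to HC; with |CJ| = 16.9 on the right of HC, J = C + 16.9·(0.90032, -0.43523) = (46.415, 11.002). So J.y = 11.002.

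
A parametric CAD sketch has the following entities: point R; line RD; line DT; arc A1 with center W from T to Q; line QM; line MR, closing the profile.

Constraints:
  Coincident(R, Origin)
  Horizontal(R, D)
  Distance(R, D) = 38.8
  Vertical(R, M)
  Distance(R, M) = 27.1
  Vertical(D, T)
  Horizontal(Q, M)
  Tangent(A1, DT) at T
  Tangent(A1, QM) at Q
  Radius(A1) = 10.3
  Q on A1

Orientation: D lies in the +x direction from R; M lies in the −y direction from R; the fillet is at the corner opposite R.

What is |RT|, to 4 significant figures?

42.28

R is at the origin; R and D share the same y with |RD| = 38.8 and D on the +x side, so D = (38.80, 0.000). R and M share the same x with |RM| = 27.1 and M on the −y side, so M = (0.000, -27.10). The virtual corner opposite R is at (38.80, -27.10). A1 meets DT tangentially, so WT is at right angles to DT and tangency of A1 to QM means the radius WQ is perpendicular to QM, with radius 10.3, so the center W sits 10.3 in from both sides at W = (28.50, -16.80). That places the tangent points at T = (38.80, -16.80) on DT and Q = (28.50, -27.10) on QM. Then |RT| = |T − R| = 42.28.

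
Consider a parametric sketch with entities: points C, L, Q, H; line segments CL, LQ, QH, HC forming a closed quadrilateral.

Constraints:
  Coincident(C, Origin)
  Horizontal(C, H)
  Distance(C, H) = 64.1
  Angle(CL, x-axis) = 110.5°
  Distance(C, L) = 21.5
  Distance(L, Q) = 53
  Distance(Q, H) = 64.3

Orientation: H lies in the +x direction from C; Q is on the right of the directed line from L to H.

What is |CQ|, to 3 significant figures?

31.6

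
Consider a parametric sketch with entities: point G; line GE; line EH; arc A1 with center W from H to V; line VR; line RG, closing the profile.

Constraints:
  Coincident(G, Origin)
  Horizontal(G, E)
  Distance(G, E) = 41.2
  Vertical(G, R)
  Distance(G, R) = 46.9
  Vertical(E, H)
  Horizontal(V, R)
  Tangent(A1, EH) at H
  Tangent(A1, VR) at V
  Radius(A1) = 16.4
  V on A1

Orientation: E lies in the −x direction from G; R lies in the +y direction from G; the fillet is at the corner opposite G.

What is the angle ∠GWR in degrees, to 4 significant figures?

84.36°

G is at the origin; GE is horizontal with |GE| = 41.2 and E on the −x side, so E = (-41.20, 0.000). G and R share the same x with |GR| = 46.9 and R on the +y side, so R = (0.000, 46.90). The virtual corner opposite G is at (-41.20, 46.90). Tangency of A1 to EH means the radius WH is perpendicular to EH and since A1 is tangent to VR there, WV ⟂ VR, with radius 16.4, so the center W sits 16.4 in from both sides at W = (-24.80, 30.50). Then cos ∠GWR = WG·WR / (|WG||WR|), giving 84.36°.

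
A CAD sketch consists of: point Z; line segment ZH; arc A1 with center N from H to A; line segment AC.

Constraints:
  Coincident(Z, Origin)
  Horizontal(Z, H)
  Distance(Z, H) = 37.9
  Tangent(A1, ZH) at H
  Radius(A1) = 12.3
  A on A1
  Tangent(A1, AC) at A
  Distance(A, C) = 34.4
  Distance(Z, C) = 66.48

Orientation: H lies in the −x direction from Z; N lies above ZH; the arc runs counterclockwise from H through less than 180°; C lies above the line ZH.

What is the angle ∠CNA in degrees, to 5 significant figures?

70.325°

Checks: Z = (0.00, 0.00) ✓; ∠(NH, HZ) = 90.00° ✓; |NH| = 12.30 ✓; |NA| = 12.30 ✓; ∠(NA, AC) = 90.00° ✓; |AC| = 34.40 ✓; |ZC| = 66.48 ✓.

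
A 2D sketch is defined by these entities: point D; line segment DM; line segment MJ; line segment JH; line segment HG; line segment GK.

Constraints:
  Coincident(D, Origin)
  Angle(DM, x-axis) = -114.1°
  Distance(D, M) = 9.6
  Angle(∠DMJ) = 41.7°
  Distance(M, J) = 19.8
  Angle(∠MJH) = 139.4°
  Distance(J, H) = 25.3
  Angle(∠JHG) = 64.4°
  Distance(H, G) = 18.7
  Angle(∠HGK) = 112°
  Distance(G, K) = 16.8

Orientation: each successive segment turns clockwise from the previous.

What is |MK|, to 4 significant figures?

15.76

∠JHG = 64.4° gives HG at -48.60° from the x-axis; with |HG| = 18.7, G = (12.35, 19.37). ∠HGK = 112.0° gives GK at -116.6° from the x-axis; with |GK| = 16.8, K = (4.823, 4.350). Then |MK| = |K − M| = 15.76.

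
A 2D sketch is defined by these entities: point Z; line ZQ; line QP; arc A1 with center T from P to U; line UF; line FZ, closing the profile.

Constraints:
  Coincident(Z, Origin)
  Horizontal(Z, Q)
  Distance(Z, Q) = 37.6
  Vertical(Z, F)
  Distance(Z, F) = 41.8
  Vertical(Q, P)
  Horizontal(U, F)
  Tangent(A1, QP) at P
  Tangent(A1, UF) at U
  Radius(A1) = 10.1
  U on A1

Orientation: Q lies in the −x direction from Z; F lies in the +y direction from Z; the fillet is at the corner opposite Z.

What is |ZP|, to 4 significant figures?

49.18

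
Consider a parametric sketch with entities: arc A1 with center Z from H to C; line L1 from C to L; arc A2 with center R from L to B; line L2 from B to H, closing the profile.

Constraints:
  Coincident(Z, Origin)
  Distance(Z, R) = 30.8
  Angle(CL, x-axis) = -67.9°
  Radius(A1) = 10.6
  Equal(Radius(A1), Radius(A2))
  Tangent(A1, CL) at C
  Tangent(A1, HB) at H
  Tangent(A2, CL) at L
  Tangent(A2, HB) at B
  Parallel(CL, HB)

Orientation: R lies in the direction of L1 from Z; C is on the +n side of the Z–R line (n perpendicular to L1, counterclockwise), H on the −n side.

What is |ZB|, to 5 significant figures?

32.573

The slot axis is L1's direction at -67.9°, so u = (cos -67.9°, sin -67.9°) = (0.37622, -0.92653) and n = (−sin -67.9°, cos -67.9°) = (0.92653, 0.37622). Z is at the origin and R lies 30.8 along u from Z, so R = 30.8·u = (11.588, -28.537). Tangency of A1 to both parallel lines with radius 10.6 puts C and H at Z ± 10.6·n: C = (9.8212, 3.9880), H = (-9.8212, -3.9880). Equal radii place L and B the same way about R: L = R + 10.6·n = (21.409, -24.549), B = R − 10.6·n = (1.7665, -32.525). Then |ZB| = |B − Z| = 32.573.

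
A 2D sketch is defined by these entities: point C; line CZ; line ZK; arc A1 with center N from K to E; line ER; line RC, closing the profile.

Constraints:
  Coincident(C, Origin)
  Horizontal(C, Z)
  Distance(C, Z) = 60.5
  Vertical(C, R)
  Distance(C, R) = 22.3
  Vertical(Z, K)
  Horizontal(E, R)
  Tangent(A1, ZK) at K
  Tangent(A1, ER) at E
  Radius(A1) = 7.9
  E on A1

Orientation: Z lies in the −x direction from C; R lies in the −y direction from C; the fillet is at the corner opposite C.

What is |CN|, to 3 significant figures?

54.5

C and R share the same x with |CR| = 22.3 and R on the −y side, so R = (0.00, -22.3). The virtual corner opposite C is at (-60.5, -22.3). Since A1 is tangent to ZK there, NK ⟂ ZK and tangency of A1 to ER means the radius NE is perpendicular to ER, with radius 7.9, so the center N sits 7.9 in from both sides at N = (-52.6, -14.4). Then |CN| = |N − C| = 54.5.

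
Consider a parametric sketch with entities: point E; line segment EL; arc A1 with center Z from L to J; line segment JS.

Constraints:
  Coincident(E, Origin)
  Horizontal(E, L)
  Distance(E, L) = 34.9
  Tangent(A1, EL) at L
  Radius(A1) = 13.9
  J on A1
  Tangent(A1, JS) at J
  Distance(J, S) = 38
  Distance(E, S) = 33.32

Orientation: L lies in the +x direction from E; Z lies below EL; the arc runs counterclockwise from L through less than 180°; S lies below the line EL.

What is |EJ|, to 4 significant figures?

24.90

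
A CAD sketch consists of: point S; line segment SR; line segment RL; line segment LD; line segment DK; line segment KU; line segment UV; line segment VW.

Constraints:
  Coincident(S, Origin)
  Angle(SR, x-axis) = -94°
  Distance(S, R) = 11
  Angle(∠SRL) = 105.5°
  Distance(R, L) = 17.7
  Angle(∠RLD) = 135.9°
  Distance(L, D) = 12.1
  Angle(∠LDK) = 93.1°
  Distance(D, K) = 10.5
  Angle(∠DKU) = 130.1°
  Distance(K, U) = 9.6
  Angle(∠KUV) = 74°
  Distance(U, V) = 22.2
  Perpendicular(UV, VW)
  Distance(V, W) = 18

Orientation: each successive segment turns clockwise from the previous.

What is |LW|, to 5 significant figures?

15.879

S is at the origin; SR runs at -94.0° with length 11.0, so R = (-0.76732, -10.973). ∠SRL = 105.5° gives RL at -168.50° from the x-axis; with |RL| = 17.7, L = (-18.112, -14.502). ∠RLD = 135.9° gives LD at 147.40° from the x-axis; with |LD| = 12.1, D = (-28.306, -7.9829). ∠LDK = 93.1° gives DK at 60.500° from the x-axis; with |DK| = 10.5, K = (-23.135, 1.1558). ∠DKU = 130.1° gives KU at 10.600° from the x-axis; with |KU| = 9.6, U = (-13.699, 2.9218). ∠KUV = 74.0° gives UV at -95.400° from the x-axis; with |UV| = 22.2, V = (-15.788, -19.180). The perpendicularity gives VW at right angles to UV, so VW runs at 174.60°; with |VW| = 18.0, W = (-33.708, -17.486). Then |LW| = |W − L| = 15.879.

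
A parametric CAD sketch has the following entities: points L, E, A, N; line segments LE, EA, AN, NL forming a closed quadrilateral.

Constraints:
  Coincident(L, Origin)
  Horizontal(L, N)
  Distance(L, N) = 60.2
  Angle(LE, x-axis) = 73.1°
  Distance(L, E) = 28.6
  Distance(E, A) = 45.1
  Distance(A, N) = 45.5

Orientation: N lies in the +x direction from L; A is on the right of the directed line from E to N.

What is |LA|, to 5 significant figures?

24.472

Checks: LE at 73.10° ✓; |EA| = 45.10 ✓; |AN| = 45.50 ✓.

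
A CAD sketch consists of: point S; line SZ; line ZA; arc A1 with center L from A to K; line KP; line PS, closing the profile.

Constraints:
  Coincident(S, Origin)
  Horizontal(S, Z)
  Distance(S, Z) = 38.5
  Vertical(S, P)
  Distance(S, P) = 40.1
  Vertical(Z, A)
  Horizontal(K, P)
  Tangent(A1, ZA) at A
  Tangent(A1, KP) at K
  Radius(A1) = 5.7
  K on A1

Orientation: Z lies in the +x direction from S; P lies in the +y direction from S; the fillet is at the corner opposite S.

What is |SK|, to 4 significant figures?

51.81

S is at the origin; S and Z share the same y with |SZ| = 38.5 and Z on the +x side, so Z = (38.50, 0.000). S and P share the same x with |SP| = 40.1 and P on the +y side, so P = (0.000, 40.10). The virtual corner opposite S is at (38.50, 40.10). A1 meets ZA tangentially, so LA is at right angles to ZA and A1 meets KP tangentially, so LK is at right angles to KP, with radius 5.7, so the center L sits 5.7 in from both sides at L = (32.80, 34.40). That places the tangent points at A = (38.50, 34.40) on ZA and K = (32.80, 40.10) on KP. Then |SK| = |K − S| = 51.81.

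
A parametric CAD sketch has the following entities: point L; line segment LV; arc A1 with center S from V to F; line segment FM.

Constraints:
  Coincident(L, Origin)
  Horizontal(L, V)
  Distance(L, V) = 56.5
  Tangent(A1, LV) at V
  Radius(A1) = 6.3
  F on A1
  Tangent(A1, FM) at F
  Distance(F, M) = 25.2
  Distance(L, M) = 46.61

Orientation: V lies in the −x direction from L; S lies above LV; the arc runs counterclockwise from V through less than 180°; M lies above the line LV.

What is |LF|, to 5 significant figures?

51.060

Checks: |SF| = 6.300 ✓; ∠(SF, FM) = 90.00° ✓; |FM| = 25.20 ✓; |LM| = 46.61 ✓.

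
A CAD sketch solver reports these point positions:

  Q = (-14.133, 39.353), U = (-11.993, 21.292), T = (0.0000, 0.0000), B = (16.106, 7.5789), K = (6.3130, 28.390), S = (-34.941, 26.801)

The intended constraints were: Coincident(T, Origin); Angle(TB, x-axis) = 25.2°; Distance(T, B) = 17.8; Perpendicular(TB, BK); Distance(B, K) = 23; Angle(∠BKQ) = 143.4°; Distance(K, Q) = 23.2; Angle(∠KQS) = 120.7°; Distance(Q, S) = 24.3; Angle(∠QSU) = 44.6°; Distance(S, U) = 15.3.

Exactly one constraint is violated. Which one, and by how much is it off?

Distance(S, U) = 15.3 — off by 8.30.

T = (0.00, 0.00) ✓; TB at 25.20° ✓; |TB| = 17.80 ✓; ∠(TB, BK) = 90.00° ✓; |BK| = 23.00 ✓; ∠BKQ = 143.4° ✓; |KQ| = 23.20 ✓; ∠KQS = 120.7° ✓; |QS| = 24.30 ✓; ∠QSU = 44.60° ✓; |SU| = 23.60 ✗.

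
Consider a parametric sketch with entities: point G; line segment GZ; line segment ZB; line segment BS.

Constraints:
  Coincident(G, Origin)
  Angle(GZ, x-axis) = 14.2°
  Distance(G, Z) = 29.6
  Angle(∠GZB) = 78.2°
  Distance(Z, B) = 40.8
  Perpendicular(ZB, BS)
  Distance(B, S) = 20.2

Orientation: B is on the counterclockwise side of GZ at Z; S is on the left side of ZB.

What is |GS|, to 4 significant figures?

35.84

∠GZB = 78.2°, so ZB runs at 14.2° + (180° − 78.2°) = 116.0° from the x-axis; with |ZB| = 40.8, B = Z + 40.8·(cos 116.0°, sin 116.0°) = (10.81, 43.93). ZB ⟂ BS; with |BS| = 20.2 on the left of ZB, S = B + 20.2·(-0.8988, -0.4384) = (-7.346, 35.08). Then |GS| = |S − G| = 35.84.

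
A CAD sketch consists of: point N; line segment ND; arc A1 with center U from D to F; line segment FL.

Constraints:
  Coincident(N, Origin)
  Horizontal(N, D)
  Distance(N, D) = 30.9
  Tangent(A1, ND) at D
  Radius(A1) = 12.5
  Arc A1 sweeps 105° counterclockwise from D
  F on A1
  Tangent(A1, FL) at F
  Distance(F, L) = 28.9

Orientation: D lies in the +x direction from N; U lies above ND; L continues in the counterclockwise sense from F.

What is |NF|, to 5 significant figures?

45.764

N is at the origin; ND is horizontal with |ND| = 30.9 and D on the +x side, so D = (30.900, 0.0000). A1 meets ND tangentially, so UD is at right angles to ND, so U = D + (0, 12.5) = (30.900, 12.500). On A1, D sits at bearing -90° from U; a 105° counterclockwise sweep puts F at bearing 15°, so F = U + 12.5·(cos 15°, sin 15°) = (42.974, 15.735). Then |NF| = |F − N| = 45.764.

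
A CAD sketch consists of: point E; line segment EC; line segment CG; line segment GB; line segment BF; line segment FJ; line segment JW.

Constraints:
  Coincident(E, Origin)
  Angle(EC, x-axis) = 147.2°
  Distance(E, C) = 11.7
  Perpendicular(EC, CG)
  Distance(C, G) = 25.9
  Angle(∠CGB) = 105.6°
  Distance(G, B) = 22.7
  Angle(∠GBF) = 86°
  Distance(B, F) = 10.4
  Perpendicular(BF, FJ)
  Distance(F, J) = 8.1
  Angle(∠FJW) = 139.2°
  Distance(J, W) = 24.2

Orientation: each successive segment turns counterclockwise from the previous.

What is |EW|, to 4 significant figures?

36.14

BF ⟂ FJ, so FJ runs at 135.6°; with |FJ| = 8.1, J = (-7.304, -19.31). ∠FJW = 139.2° gives JW at 176.4° from the x-axis; with |JW| = 24.2, W = (-31.46, -17.79). Then |EW| = |W − E| = 36.14.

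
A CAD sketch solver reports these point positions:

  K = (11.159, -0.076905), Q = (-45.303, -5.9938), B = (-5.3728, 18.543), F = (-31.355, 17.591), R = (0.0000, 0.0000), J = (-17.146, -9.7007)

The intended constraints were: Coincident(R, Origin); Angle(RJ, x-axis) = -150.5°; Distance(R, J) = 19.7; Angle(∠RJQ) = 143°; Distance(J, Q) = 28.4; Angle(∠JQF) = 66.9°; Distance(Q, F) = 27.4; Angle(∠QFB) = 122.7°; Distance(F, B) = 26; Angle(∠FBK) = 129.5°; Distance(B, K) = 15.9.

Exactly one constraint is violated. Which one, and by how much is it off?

Distance(B, K) = 15.9 — off by 9.00.

R = (0.00, 0.00) ✓; RJ at -150.5° ✓; |RJ| = 19.70 ✓; ∠RJQ = 143.0° ✓; |JQ| = 28.40 ✓; ∠JQF = 66.90° ✓; |QF| = 27.40 ✓; ∠QFB = 122.7° ✓; |FB| = 26.00 ✓; ∠FBK = 129.5° ✓; |BK| = 24.90 ✗.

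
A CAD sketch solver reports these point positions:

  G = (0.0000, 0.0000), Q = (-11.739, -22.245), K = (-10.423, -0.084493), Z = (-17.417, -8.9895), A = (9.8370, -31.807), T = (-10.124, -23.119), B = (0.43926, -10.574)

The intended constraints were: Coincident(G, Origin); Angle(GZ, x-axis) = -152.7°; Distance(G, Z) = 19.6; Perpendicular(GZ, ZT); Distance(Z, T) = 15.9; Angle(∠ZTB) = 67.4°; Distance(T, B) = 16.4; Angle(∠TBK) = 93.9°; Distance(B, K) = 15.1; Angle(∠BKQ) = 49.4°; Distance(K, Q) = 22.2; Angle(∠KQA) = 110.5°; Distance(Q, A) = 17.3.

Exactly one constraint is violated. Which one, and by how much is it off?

Distance(Q, A) = 17.3 — off by 6.30.

G = (0.00, 0.00) ✓; GZ at -152.7° ✓; |GZ| = 19.60 ✓; ∠(GZ, ZT) = 90.00° ✓; |ZT| = 15.90 ✓; ∠ZTB = 67.40° ✓; |TB| = 16.40 ✓; ∠TBK = 93.90° ✓; |BK| = 15.10 ✓; ∠BKQ = 49.40° ✓; |KQ| = 22.20 ✓; ∠KQA = 110.5° ✓; |QA| = 23.60 ✗.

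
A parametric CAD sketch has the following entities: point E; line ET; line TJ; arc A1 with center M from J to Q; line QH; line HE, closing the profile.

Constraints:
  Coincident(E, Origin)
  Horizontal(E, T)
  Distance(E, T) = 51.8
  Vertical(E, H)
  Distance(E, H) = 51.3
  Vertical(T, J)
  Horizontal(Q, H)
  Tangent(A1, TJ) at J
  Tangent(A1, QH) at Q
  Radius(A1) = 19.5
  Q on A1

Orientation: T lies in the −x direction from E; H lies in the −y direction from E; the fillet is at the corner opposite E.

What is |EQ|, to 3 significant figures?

60.6

E is at the origin; E and T share the same y with |ET| = 51.8 and T on the −x side, so T = (-51.8, 0.00). EH is vertical with |EH| = 51.3 and H on the −y side, so H = (0.00, -51.3). The virtual corner opposite E is at (-51.8, -51.3). A1 meets TJ tangentially, so MJ is at right angles to TJ and A1 meets QH tangentially, so MQ is at right angles to QH, with radius 19.5, so the center M sits 19.5 in from both sides at M = (-32.3, -31.8). That places the tangent points at J = (-51.8, -31.8) on TJ and Q = (-32.3, -51.3) on QH. Then |EQ| = |Q − E| = 60.6.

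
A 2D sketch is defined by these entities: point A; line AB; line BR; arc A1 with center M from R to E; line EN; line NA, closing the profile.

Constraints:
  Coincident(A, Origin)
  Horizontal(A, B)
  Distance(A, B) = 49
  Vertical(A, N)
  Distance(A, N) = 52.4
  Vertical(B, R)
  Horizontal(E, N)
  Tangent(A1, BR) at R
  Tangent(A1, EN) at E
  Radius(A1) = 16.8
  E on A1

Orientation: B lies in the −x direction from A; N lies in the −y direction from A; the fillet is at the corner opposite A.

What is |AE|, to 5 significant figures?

61.503

A is at the origin; A and B share the same y with |AB| = 49.0 and B on the −x side, so B = (-49.000, 0.0000). A and N share the same x with |AN| = 52.4 and N on the −y side, so N = (0.0000, -52.400). The virtual corner opposite A is at (-49.000, -52.400). Tangency of A1 to BR means the radius MR is perpendicular to BR and since A1 is tangent to EN there, ME ⟂ EN, with radius 16.8, so the center M sits 16.8 in from both sides at M = (-32.200, -35.600). That places the tangent points at R = (-49.000, -35.600) on BR and E = (-32.200, -52.400) on EN. Then |AE| = |E − A| = 61.503.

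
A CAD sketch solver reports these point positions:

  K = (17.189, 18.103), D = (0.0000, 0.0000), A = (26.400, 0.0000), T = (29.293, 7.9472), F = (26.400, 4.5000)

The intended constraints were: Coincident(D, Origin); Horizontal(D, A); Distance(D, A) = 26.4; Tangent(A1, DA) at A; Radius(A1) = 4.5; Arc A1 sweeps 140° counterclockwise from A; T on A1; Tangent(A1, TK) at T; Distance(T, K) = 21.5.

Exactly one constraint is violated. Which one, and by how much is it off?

Distance(T, K) = 21.5 — off by 5.70.

D = (0.00, 0.00) ✓; D.y = 0.00, A.y = 0.00 ✓; |DA| = 26.40 ✓; ∠(FA, AD) = 90.00° ✓; |FA| = 4.500 ✓; bearing(F→T) − bearing(F→A) = 140.0° ✓; |FT| = 4.500 ✓; ∠(FT, TK) = 89.99° ✓; |TK| = 15.80 ✗.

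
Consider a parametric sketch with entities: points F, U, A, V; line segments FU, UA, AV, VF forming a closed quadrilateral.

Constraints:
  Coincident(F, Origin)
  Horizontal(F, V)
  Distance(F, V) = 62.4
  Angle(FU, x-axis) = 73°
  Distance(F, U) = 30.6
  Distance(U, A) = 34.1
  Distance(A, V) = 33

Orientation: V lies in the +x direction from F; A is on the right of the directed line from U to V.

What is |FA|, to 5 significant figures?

29.532

F is at the origin; F and V share the same y with |FV| = 62.4 and V in +x, so V = (62.4, 0). FU runs at 73.0° with |FU| = 30.6, so U = (8.9466, 29.263). A is determined by |UA| = 34.1 and |AV| = 33.0 together: it lies at the intersection of circle(U, 34.1) and circle(V, 33.0). With |UV| = 60.939, the foot of the radical line on UV is 31.075 from U and the perpendicular offset is √(34.1² − 31.075²) = 14.041. Taking the right-of-UV solution: A = (29.462, 2.0247).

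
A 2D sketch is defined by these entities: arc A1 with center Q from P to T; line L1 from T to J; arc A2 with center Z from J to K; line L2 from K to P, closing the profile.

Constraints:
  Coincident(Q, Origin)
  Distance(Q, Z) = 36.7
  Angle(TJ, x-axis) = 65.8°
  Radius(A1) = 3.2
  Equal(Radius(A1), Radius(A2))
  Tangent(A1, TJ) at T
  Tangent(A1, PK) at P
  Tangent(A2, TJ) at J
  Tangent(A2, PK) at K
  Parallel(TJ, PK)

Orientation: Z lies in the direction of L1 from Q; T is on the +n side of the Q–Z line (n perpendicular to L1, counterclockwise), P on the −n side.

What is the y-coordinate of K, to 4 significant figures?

32.16

The slot axis is L1's direction at 65.8°, so u = (cos 65.8°, sin 65.8°) = (0.4099, 0.9121) and n = (−sin 65.8°, cos 65.8°) = (-0.9121, 0.4099). Q is at the origin and Z lies 36.7 along u from Q, so Z = 36.7·u = (15.04, 33.47). Tangency of A1 to both parallel lines with radius 3.2 puts T and P at Q ± 3.2·n: T = (-2.919, 1.312), P = (2.919, -1.312). Equal radii place J and K the same way about Z: J = Z + 3.2·n = (12.13, 34.79), K = Z − 3.2·n = (17.96, 32.16). So K.y = 32.16.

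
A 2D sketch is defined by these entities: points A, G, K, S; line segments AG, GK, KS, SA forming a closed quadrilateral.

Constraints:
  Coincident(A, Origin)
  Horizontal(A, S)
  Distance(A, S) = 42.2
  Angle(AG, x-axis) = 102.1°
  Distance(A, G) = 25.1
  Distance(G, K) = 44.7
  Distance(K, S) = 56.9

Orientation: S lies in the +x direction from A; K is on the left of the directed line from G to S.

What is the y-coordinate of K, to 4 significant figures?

54.97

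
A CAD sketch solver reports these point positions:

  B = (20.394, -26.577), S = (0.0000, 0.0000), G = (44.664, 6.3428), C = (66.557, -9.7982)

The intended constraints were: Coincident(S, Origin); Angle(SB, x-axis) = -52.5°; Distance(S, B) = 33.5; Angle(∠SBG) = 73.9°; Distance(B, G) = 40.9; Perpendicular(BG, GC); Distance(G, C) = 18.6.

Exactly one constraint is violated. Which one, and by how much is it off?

Distance(G, C) = 18.6 — off by 8.60.

S = (0.00, 0.00) ✓; SB at -52.50° ✓; |SB| = 33.50 ✓; ∠SBG = 73.90° ✓; |BG| = 40.90 ✓; ∠(BG, GC) = 90.00° ✓; |GC| = 27.20 ✗.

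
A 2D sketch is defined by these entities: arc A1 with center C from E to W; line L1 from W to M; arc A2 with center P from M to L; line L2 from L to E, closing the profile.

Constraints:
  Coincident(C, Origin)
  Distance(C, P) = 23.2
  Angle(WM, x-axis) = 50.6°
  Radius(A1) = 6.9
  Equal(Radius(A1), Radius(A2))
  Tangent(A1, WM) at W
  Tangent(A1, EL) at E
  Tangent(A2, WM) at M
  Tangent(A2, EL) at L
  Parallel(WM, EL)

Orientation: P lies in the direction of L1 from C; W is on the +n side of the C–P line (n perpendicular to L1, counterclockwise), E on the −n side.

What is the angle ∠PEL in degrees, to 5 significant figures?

16.563°

The slot axis is L1's direction at 50.6°, so u = (cos 50.6°, sin 50.6°) = (0.63473, 0.77273) and n = (−sin 50.6°, cos 50.6°) = (-0.77273, 0.63473). C is at the origin and P lies 23.2 along u from C, so P = 23.2·u = (14.726, 17.927). Tangency of A1 to both parallel lines with radius 6.9 puts W and E at C ± 6.9·n: W = (-5.3319, 4.3796), E = (5.3319, -4.3796). Equal radii place M and L the same way about P: M = P + 6.9·n = (9.3939, 22.307), L = P − 6.9·n = (20.058, 13.548). Then cos ∠PEL = EP·EL / (|EP||EL|), giving 16.563°.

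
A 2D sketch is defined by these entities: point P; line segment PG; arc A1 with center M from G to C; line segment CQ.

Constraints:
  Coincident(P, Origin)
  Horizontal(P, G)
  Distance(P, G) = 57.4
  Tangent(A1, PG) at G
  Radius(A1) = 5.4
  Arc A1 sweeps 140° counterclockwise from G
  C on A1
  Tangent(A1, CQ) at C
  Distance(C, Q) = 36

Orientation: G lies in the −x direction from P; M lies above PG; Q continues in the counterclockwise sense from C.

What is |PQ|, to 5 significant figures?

87.813

P is at the origin; P and G share the same y with |PG| = 57.4 and G on the −x side, so G = (-57.400, 0.0000). The tangent condition forces MG to be normal to PG, so M = G + (0, 5.4) = (-57.400, 5.4000). On A1, G sits at bearing -90° from M; a 140° counterclockwise sweep puts C at bearing 50°, so C = M + 5.4·(cos 50°, sin 50°) = (-53.929, 9.5366). A1 meets CQ tangentially, so MC is at right angles to CQ, so CQ runs along (−sin 50°, cos 50°); with |CQ| = 36.0, Q = (-81.507, 32.677). Then |PQ| = |Q − P| = 87.813.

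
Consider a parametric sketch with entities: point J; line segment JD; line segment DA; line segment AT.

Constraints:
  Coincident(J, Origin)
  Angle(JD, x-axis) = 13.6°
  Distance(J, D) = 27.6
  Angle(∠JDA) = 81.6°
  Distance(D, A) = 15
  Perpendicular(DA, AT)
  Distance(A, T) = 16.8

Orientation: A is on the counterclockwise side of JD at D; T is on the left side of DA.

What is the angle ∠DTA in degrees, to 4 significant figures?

41.76°

J is at the origin; JD runs at 13.6° with length 27.6, so D = 27.6·(cos 13.6°, sin 13.6°) = (26.83, 6.490). ∠JDA = 81.6°, so DA runs at 13.6° + (180° − 81.6°) = 112.0° from the x-axis; with |DA| = 15.0, A = D + 15.0·(cos 112.0°, sin 112.0°) = (21.21, 20.40). The perpendicularity gives AT at right angles to DA; with |AT| = 16.8 on the left of DA, T = A + 16.8·(-0.9272, -0.3746) = (5.630, 14.10). Then cos ∠DTA = TD·TA / (|TD||TA|), giving 41.76°.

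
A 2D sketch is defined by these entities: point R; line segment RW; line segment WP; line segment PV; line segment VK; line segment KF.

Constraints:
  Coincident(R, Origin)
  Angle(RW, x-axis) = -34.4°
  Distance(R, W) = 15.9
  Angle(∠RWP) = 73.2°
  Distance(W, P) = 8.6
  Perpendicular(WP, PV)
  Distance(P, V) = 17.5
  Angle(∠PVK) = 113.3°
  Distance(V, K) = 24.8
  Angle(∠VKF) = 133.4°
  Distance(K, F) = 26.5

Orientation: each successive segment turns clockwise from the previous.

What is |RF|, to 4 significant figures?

43.14

∠PVK = 113.3° gives VK at 62.10° from the x-axis; with |VK| = 24.8, K = (7.056, 21.18). ∠VKF = 133.4° gives KF at 15.50° from the x-axis; with |KF| = 26.5, F = (32.59, 28.27). Then |RF| = |F − R| = 43.14.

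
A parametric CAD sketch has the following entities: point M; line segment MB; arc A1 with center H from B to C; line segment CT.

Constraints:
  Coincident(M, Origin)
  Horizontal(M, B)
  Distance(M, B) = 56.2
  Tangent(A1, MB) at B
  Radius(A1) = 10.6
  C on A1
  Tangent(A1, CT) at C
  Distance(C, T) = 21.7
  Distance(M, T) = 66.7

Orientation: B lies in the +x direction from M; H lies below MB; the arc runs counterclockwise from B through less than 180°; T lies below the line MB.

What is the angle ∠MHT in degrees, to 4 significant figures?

102.4°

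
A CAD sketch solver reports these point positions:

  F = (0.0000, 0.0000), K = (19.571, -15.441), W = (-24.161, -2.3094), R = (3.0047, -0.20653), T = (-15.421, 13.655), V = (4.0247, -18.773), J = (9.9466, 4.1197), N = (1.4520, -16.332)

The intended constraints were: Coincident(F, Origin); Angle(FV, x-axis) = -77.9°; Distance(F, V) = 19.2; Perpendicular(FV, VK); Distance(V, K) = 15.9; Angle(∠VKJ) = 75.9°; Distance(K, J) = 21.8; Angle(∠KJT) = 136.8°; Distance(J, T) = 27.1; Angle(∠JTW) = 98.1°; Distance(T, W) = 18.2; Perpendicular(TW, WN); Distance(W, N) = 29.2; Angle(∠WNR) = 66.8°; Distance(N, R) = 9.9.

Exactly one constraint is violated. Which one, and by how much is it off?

Distance(N, R) = 9.9 — off by 6.30.

F = (0.00, 0.00) ✓; FV at -77.90° ✓; |FV| = 19.20 ✓; ∠(FV, VK) = 90.00° ✓; |VK| = 15.90 ✓; ∠VKJ = 75.90° ✓; |KJ| = 21.80 ✓; ∠KJT = 136.8° ✓; |JT| = 27.10 ✓; ∠JTW = 98.10° ✓; |TW| = 18.20 ✓; ∠(TW, WN) = 90.00° ✓; |WN| = 29.20 ✓; ∠WNR = 66.80° ✓; |NR| = 16.20 ✗.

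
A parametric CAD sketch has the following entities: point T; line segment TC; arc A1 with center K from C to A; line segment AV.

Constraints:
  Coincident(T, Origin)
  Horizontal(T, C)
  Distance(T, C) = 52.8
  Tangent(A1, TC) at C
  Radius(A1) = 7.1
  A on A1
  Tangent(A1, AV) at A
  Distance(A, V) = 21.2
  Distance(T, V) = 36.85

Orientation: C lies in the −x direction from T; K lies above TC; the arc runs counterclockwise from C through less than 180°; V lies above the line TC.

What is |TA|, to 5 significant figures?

47.856

T is at the origin; T and C share the same y with |TC| = 52.8 and C on the −x side, so C = (-52.800, 0.0000). Since A1 is tangent to TC there, KC ⟂ TC, so K = C + (0, 7.1) = (-52.800, 7.1000). Since KA ⟂ AV (tangency), |KV| = √(7.1² + 21.2²) = 22.357 regardless of where A sits on A1. So V lies on both circle(T, 36.85) and circle(K, 22.357); the above-TC intersection is V = (-32.725, 16.941). A is the foot of the tangent from V: A = (-47.812, 2.0473).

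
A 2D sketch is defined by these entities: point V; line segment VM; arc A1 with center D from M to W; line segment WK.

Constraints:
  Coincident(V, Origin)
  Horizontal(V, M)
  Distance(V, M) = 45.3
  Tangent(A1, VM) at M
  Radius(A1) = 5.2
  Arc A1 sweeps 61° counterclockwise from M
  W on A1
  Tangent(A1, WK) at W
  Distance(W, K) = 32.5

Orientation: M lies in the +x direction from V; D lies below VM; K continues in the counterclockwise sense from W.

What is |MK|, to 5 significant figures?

37.145

V is at the origin; V and M share the same y with |VM| = 45.3 and M on the +x side, so M = (45.300, 0.0000). Tangency of A1 to VM means the radius DM is perpendicular to VM, so D = M + (0, -5.2) = (45.300, -5.2000). On A1, M sits at bearing 90° from D; a 61° counterclockwise sweep puts W at bearing 151°, so W = D + 5.2·(cos 151°, sin 151°) = (40.752, -2.6790). Since A1 is tangent to WK there, DW ⟂ WK, so WK runs along (−sin 151°, cos 151°); with |WK| = 32.5, K = (24.996, -31.104). Then |MK| = |K − M| = 37.145.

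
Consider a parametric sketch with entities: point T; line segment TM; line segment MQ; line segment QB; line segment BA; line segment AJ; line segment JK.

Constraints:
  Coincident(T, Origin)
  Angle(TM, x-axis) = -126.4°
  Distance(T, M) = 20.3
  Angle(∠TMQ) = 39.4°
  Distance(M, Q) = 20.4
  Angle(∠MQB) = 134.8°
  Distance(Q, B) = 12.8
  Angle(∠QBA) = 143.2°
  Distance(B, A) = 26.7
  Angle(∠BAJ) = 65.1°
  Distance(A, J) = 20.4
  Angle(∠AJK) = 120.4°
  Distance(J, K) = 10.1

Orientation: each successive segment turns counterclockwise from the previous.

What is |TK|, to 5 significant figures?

8.1872

∠BAJ = 65.1° gives AJ at -148.90° from the x-axis; with |AJ| = 20.4, J = (-6.1054, 15.689). ∠AJK = 120.4° gives JK at -89.300° from the x-axis; with |JK| = 10.1, K = (-5.9820, 5.5897). Then |TK| = |K − T| = 8.1872.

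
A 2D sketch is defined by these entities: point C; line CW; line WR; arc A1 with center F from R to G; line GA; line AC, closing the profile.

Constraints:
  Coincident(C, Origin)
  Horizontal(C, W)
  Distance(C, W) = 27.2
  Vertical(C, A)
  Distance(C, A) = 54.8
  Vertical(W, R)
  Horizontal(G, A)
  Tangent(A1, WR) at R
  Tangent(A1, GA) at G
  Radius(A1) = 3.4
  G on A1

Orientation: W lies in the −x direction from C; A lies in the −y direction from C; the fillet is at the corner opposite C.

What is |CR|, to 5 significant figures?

58.153

C is at the origin; CW is horizontal with |CW| = 27.2 and W on the −x side, so W = (-27.200, 0.0000). CA is vertical with |CA| = 54.8 and A on the −y side, so A = (0.0000, -54.800). The virtual corner opposite C is at (-27.200, -54.800). Tangency of A1 to WR means the radius FR is perpendicular to WR and the tangent condition forces FG to be normal to GA, with radius 3.4, so the center F sits 3.4 in from both sides at F = (-23.800, -51.400). That places the tangent points at R = (-27.200, -51.400) on WR and G = (-23.800, -54.800) on GA. Then |CR| = |R − C| = 58.153.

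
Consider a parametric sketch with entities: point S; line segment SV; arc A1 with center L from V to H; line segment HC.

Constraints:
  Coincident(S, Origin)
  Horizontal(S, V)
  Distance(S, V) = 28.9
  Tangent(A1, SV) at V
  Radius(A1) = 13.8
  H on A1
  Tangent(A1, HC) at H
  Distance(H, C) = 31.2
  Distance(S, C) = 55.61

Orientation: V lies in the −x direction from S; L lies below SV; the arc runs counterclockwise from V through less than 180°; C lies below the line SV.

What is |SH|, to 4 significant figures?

45.83

S is at the origin; SV is horizontal with |SV| = 28.9 and V on the −x side, so V = (-28.90, 0.000). Since A1 is tangent to SV there, LV ⟂ SV, so L = V + (0, -13.8) = (-28.90, -13.80). Since LH ⟂ HC (tangency), |LC| = √(13.8² + 31.2²) = 34.12 regardless of where H sits on A1. So C lies on both circle(S, 55.61) and circle(L, 34.12); the below-SV intersection is C = (-28.23, -47.91). H is the foot of the tangent from C: H = (-41.41, -19.63).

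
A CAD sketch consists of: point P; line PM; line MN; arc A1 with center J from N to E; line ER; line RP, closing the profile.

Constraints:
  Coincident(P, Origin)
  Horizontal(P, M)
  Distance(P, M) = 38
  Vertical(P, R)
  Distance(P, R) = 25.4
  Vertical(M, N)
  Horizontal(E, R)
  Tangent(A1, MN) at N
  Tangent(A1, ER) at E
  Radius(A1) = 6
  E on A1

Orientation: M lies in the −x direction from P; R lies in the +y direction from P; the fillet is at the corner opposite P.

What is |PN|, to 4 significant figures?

42.67

P is at the origin; P and M share the same y with |PM| = 38.0 and M on the −x side, so M = (-38.00, 0.000). PR is vertical with |PR| = 25.4 and R on the +y side, so R = (0.000, 25.40). The virtual corner opposite P is at (-38.00, 25.40). The tangent condition forces JN to be normal to MN and tangency of A1 to ER means the radius JE is perpendicular to ER, with radius 6.0, so the center J sits 6.0 in from both sides at J = (-32.00, 19.40). That places the tangent points at N = (-38.00, 19.40) on MN and E = (-32.00, 25.40) on ER. Then |PN| = |N − P| = 42.67.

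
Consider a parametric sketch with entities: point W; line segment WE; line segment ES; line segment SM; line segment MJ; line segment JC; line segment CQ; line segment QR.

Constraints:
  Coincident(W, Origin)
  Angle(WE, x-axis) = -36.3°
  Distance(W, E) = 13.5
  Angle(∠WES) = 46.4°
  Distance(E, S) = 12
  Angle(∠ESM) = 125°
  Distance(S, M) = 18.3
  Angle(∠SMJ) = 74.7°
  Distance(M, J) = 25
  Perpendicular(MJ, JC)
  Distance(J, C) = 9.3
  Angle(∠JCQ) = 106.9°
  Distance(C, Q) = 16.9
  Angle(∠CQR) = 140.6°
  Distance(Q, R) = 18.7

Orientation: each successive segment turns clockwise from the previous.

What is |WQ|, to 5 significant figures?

5.1910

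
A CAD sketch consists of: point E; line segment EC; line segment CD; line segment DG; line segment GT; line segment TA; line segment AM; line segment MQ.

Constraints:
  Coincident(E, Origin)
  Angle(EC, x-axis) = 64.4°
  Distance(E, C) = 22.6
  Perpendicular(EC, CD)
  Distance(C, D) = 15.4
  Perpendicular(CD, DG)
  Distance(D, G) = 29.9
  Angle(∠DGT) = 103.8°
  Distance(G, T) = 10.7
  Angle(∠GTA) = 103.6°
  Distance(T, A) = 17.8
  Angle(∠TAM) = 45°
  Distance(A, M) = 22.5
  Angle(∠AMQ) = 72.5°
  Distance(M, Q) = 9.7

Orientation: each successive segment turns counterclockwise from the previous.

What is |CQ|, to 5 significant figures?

33.855

E is at the origin; EC runs at 64.4° with length 22.6, so C = (9.7651, 20.381). EC is perpendicular to CD, so CD runs at 154.40°; with |CD| = 15.4, D = (-4.1231, 27.036). CD ⟂ DG, so DG runs at -115.60°; with |DG| = 29.9, G = (-17.042, 0.070743). ∠DGT = 103.8° gives GT at -39.400° from the x-axis; with |GT| = 10.7, T = (-8.7742, -6.7209). ∠GTA = 103.6° gives TA at 37.000° from the x-axis; with |TA| = 17.8, A = (5.4415, 3.9914). ∠TAM = 45.0° gives AM at 172.00° from the x-axis; with |AM| = 22.5, M = (-16.840, 7.1228). ∠AMQ = 72.5° gives MQ at -80.500° from the x-axis; with |MQ| = 9.7, Q = (-15.239, -2.4441). Then |CQ| = |Q − C| = 33.855.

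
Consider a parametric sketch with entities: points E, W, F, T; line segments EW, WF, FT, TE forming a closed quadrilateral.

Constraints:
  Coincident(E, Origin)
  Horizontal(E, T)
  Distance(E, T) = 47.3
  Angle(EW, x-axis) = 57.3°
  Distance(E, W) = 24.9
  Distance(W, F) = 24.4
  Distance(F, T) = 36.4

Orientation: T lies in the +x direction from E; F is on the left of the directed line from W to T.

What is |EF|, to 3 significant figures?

48.1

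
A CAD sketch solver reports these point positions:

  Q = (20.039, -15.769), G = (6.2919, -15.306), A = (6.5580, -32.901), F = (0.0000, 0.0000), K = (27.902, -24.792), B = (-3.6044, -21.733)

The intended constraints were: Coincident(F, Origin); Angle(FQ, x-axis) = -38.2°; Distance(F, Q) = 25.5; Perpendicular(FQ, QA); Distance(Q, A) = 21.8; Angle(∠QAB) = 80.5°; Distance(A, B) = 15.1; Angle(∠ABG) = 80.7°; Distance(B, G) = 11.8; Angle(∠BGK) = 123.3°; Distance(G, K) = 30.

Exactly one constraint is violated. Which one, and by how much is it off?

Distance(G, K) = 30 — off by 6.40.

F = (0.00, 0.00) ✓; FQ at -38.20° ✓; |FQ| = 25.50 ✓; ∠(FQ, QA) = 90.00° ✓; |QA| = 21.80 ✓; ∠QAB = 80.50° ✓; |AB| = 15.10 ✓; ∠ABG = 80.70° ✓; |BG| = 11.80 ✓; ∠BGK = 123.3° ✓; |GK| = 23.60 ✗.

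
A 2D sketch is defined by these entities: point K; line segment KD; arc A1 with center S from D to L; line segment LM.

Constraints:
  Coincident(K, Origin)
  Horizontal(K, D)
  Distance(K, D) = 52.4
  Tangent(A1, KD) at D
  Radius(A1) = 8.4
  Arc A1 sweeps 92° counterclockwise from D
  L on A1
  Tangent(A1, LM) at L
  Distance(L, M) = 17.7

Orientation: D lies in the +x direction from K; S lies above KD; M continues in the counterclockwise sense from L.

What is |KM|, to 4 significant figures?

65.71

K is at the origin; KD is horizontal with |KD| = 52.4 and D on the +x side, so D = (52.40, 0.000). A1 meets KD tangentially, so SD is at right angles to KD, so S = D + (0, 8.4) = (52.40, 8.400). On A1, D sits at bearing -90° from S; a 92° counterclockwise sweep puts L at bearing 2°, so L = S + 8.4·(cos 2°, sin 2°) = (60.79, 8.693). The tangent condition forces SL to be normal to LM, so LM runs along (−sin 2°, cos 2°); with |LM| = 17.7, M = (60.18, 26.38). Then |KM| = |M − K| = 65.71.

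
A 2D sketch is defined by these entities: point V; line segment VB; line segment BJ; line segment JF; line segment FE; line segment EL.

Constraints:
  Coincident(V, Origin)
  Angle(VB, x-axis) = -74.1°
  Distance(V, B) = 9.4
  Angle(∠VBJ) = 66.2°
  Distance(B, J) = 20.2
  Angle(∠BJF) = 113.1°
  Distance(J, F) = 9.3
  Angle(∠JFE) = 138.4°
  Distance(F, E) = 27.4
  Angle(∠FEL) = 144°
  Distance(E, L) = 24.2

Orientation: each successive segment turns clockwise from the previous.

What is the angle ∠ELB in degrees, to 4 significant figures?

49.15°

V is at the origin; VB runs at -74.1° with length 9.4, so B = (2.575, -9.040). ∠VBJ = 66.2° gives BJ at 172.1° from the x-axis; with |BJ| = 20.2, J = (-17.43, -6.264). ∠BJF = 113.1° gives JF at 105.2° from the x-axis; with |JF| = 9.3, F = (-19.87, 2.711). ∠JFE = 138.4° gives FE at 63.60° from the x-axis; with |FE| = 27.4, E = (-7.688, 27.25). ∠FEL = 144.0° gives EL at 27.60° from the x-axis; with |EL| = 24.2, L = (13.76, 38.46). Then cos ∠ELB = LE·LB / (|LE||LB|), giving 49.15°.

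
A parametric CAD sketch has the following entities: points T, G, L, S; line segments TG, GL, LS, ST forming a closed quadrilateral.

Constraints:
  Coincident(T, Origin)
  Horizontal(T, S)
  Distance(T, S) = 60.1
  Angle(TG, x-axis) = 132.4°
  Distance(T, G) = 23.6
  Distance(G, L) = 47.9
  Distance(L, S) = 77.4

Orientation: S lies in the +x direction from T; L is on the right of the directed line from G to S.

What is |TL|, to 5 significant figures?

32.226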